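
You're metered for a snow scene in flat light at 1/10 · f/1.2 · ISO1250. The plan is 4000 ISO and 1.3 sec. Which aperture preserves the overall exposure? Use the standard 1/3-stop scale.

ISO: 1250 → 1600 → 2000 → 2500 → 3200 → 4000 — 1 2/3 stops higher (brighter).
Shutter speed: 1/10 → 1/8 → 1/6 → 1/5 → 1/4 → 0.3 → 0.4 → 0.5 → 0.6 → 0.8 → 1 → 1.3 — 3 2/3 stops longer (brighter).
Net change so far: 5 1/3 stops brighter. Offset with the aperture: f/1.2 → f/1.4 → f/1.6 → f/1.8 → f/2 → f/2.2 → f/2.5 → f/2.8 → f/3.2 → f/3.5 → f/4 → f/4.5 → f/5 → f/5.6 → f/6.3 → f/7.1 → f/8.

f/8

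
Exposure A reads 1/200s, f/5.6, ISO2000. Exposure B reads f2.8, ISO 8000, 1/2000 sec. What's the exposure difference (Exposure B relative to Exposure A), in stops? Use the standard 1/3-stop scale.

2/3 stop brighter

Aperture: f/5.6 → f/5 → f/4.5 → f/4 → f/3.5 → f/3.2 → f/2.8 — 2 stops larger aperture (brighter).
Shutter speed: 1/200 → 1/250 → 1/320 → 1/400 → 1/500 → 1/640 → 1/800 → 1/1000 → 1/1250 → 1/1600 → 1/2000 — 3 1/3 stops faster (darker).
ISO: 2000 → 2500 → 3200 → 4000 → 5000 → 6400 → 8000 — 2 stops higher (brighter).
Net: +2 −3 1/3 +2 = +2/3 stops.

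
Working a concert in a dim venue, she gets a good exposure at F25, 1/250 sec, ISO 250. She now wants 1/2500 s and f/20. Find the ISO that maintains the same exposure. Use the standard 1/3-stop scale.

ISO 1600

Shutter speed: 1/250 → 1/320 → 1/400 → 1/500 → 1/640 → 1/800 → 1/1000 → 1/1250 → 1/1600 → 1/2000 → 1/2500 — 3 1/3 stops faster (darker).
Aperture: f/25 → f/22 → f/20 — 2/3 stop larger aperture (brighter).
Net change so far: 2 2/3 stops darker. Offset with the ISO: 250 → 320 → 400 → 500 → 640 → 800 → 1000 → 1250 → 1600.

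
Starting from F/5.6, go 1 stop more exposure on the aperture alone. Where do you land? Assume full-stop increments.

f/4

Aperture: f/5.6 → f/4 — 1 stop wider (brighter).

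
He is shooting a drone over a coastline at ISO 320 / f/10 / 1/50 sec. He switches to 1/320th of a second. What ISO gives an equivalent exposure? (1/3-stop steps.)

Shutter speed: 1/50 → 1/60 → 1/80 → 1/100 → 1/125 → 1/160 → 1/200 → 1/250 → 1/320 — 2 2/3 stops shorter (darker).
Need 2 2/3 stops brighter from the ISO: 320 → 400 → 500 → 640 → 800 → 1000 → 1250 → 1600 → 2000.

ISO 2000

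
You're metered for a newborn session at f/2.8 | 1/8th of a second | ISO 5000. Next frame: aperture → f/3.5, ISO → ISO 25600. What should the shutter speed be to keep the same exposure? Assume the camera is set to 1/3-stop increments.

1/25s

Aperture: f/2.8 → f/3.2 → f/3.5 — 2/3 stop narrower (darker).
ISO: 5000 → 6400 → 8000 → 10000 → 12800 → 16000 → 20000 → 25600 — 2 1/3 stops higher (brighter).
Net change so far: 1 2/3 stops brighter. Offset with the shutter speed: 1/8 → 1/10 → 1/13 → 1/15 → 1/20 → 1/25.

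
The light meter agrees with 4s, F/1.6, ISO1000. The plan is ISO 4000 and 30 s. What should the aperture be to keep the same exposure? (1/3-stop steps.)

f/9

ISO: 1000 → 1250 → 1600 → 2000 → 2500 → 3200 → 4000 — 2 stops higher (brighter).
Shutter speed: 4 → 5 → 6 → 8 → 10 → 13 → 15 → 20 → 25 → 30 — 3 stops slower (brighter).
Net change so far: 5 stops brighter. Offset with the aperture: f/1.6 → f/1.8 → f/2 → f/2.2 → f/2.5 → f/2.8 → f/3.2 → f/3.5 → f/4 → f/4.5 → f/5 → f/5.6 → f/6.3 → f/7.1 → f/8 → f/9.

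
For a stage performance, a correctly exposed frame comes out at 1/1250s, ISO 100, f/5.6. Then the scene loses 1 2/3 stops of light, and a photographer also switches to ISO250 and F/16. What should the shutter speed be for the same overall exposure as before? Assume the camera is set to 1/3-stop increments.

1/125s

Scene light: 1 2/3 stops darker.
ISO: 100 → 125 → 160 → 200 → 250 — 1 1/3 stops higher (brighter).
Aperture: f/5.6 → f/6.3 → f/7.1 → f/8 → f/9 → f/10 → f/11 → f/13 → f/14 → f/16 — 3 stops stopped down (darker).
Net so far: 3 1/3 stops darker. Shutter speed: 1/1250 → 1/1000 → 1/800 → 1/640 → 1/500 → 1/400 → 1/320 → 1/250 → 1/200 → 1/160 → 1/125.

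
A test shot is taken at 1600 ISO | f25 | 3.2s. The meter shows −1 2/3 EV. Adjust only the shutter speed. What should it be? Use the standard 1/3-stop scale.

Underexposed by 1 2/3 stops → need 1 2/3 stops brighter.
Shutter speed: 3.2 → 4 → 5 → 6 → 8 → 10.

10 s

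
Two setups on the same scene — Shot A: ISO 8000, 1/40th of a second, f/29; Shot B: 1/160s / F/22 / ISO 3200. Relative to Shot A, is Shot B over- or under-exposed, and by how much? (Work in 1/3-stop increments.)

Aperture: f/29 → f/25 → f/22 — 2/3 stop larger aperture (brighter).
Shutter speed: 1/40 → 1/50 → 1/60 → 1/80 → 1/100 → 1/125 → 1/160 — 2 stops shorter (darker).
ISO: 8000 → 6400 → 5000 → 4000 → 3200 — 1 1/3 stops dropped (darker).
Net: +2/3 −2 −1 1/3 = −2 2/3 stops.

2 2/3 stops darker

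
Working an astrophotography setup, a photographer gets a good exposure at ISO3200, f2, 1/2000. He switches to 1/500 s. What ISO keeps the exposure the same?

Shutter speed: 1/2000 → 1/1000 → 1/500 — 2 stops longer (brighter).
Need 2 stops darker from the ISO: 3200 → 1600 → 800.

ISO 800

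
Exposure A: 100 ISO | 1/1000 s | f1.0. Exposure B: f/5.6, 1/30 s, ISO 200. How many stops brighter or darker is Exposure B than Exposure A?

1 stop brighter

Aperture: f/1.0 → f/1.4 → f/2 → f/2.8 → f/4 → f/5.6 — 5 stops smaller aperture (darker).
Shutter speed: 1/1000 → 1/500 → 1/250 → 1/125 → 1/60 → 1/30 — 5 stops longer (brighter).
ISO: 100 → 200 — 1 stop raised (brighter).
Net: −5 +5 +1 = +1 stop.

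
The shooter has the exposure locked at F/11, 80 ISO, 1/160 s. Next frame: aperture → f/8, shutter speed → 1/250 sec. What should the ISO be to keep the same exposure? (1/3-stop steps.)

Aperture: f/11 → f/10 → f/9 → f/8 — 1 stop opened up (brighter).
Shutter speed: 1/160 → 1/200 → 1/250 — 2/3 stop faster (darker).
Net change so far: 1/3 stop brighter. Offset with the ISO: 80 → 64.

ISO 64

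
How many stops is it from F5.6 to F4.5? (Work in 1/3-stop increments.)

2/3 stop

f/5.6 → f/5 → f/4.5 — count the steps: 2 third-stops = 2/3 stop.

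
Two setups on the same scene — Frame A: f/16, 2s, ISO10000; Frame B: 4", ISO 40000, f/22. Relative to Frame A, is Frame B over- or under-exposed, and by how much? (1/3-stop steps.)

Aperture: f/16 → f/18 → f/20 → f/22 — 1 stop stopped down (darker).
Shutter speed: 2 → 2.5 → 3.2 → 4 — 1 stop longer (brighter).
ISO: 10000 → 12800 → 16000 → 20000 → 25600 → 32000 → 40000 — 2 stops higher (brighter).
Net: −1 +1 +2 = +2 stops.

2 stops brighter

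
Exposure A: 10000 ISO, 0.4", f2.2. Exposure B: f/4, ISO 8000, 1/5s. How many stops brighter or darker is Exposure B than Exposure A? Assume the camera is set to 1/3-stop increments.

Aperture: f/2.2 → f/2.5 → f/2.8 → f/3.2 → f/3.5 → f/4 — 1 2/3 stops stopped down (darker).
Shutter speed: 0.4 → 0.3 → 1/4 → 1/5 — 1 stop shorter (darker).
ISO: 10000 → 8000 — 1/3 stop dropped (darker).
Net: −1 2/3 −1 −1/3 = −3 stops.

3 stops darker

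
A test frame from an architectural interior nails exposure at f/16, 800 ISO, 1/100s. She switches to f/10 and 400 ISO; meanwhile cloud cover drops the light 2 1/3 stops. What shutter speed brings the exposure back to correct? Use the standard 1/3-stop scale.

Scene light: 2 1/3 stops darker.
Aperture: f/16 → f/14 → f/13 → f/11 → f/10 — 1 1/3 stops larger aperture (brighter).
ISO: 800 → 640 → 500 → 400 — 1 stop lower (darker).
Net so far: 2 stops darker. Shutter speed: 1/100 → 1/80 → 1/60 → 1/50 → 1/40 → 1/30 → 1/25.

1/25s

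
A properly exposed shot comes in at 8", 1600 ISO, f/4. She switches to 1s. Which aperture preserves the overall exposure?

Shutter speed: 8 → 4 → 2 → 1 — 3 stops shorter (darker).
Need 3 stops brighter from the aperture: f/4 → f/2.8 → f/2 → f/1.4.

f/1.4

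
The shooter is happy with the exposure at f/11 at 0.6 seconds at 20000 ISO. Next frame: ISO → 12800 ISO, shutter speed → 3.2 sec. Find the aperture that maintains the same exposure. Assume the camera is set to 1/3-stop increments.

ISO: 20000 → 16000 → 12800 — 2/3 stop lower (darker).
Shutter speed: 0.6 → 0.8 → 1 → 1.3 → 1.6 → 2 → 2.5 → 3.2 — 2 1/3 stops longer (brighter).
Net change so far: 1 2/3 stops brighter. Offset with the aperture: f/11 → f/13 → f/14 → f/16 → f/18 → f/20.

f/20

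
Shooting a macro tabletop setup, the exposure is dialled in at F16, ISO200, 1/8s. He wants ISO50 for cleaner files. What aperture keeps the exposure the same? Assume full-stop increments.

f/8

ISO: 200 → 100 → 50 — 2 stops lower (darker).
Need 2 stops brighter from the aperture: f/16 → f/11 → f/8.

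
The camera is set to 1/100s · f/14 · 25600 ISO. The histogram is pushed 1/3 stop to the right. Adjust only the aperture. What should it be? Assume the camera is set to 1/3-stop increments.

Overexposed by 1/3 stop → need 1/3 stop darker.
Aperture: f/14 → f/16.

f/16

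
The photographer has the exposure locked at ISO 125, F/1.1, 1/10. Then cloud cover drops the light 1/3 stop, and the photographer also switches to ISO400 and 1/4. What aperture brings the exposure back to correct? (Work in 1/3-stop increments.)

f/2.8

Scene light: 1/3 stop darker.
ISO: 125 → 160 → 200 → 250 → 320 → 400 — 1 2/3 stops higher (brighter).
Shutter speed: 1/10 → 1/8 → 1/6 → 1/5 → 1/4 — 1 1/3 stops slower (brighter).
Net so far: 2 2/3 stops brighter. Aperture: f/1.1 → f/1.2 → f/1.4 → f/1.6 → f/1.8 → f/2 → f/2.2 → f/2.5 → f/2.8.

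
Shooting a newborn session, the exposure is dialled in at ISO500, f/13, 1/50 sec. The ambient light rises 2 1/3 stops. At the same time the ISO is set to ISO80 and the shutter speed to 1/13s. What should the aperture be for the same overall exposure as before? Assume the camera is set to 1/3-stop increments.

Scene light: 2 1/3 stops brighter.
ISO: 500 → 400 → 320 → 250 → 200 → 160 → 125 → 100 → 80 — 2 2/3 stops lower (darker).
Shutter speed: 1/50 → 1/40 → 1/30 → 1/25 → 1/20 → 1/15 → 1/13 — 2 stops longer (brighter).
Net so far: 1 2/3 stops brighter. Aperture: f/13 → f/14 → f/16 → f/18 → f/20 → f/22.

f/22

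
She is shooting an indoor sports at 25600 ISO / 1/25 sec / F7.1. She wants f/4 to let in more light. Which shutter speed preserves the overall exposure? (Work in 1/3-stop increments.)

1/80s

Aperture: f/7.1 → f/6.3 → f/5.6 → f/5 → f/4.5 → f/4 — 1 2/3 stops opened up (brighter).
Need 1 2/3 stops darker from the shutter speed: 1/25 → 1/30 → 1/40 → 1/50 → 1/60 → 1/80.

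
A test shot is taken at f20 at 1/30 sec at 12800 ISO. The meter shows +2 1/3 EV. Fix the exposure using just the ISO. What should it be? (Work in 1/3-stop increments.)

Overexposed by 2 1/3 stops → need 2 1/3 stops darker.
ISO: 12800 → 10000 → 8000 → 6400 → 5000 → 4000 → 3200 → 2500.

ISO 2500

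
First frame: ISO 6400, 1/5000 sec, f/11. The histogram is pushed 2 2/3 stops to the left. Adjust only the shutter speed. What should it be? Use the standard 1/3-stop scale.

Underexposed by 2 2/3 stops → need 2 2/3 stops brighter.
Shutter speed: 1/5000 → 1/4000 → 1/3200 → 1/2500 → 1/2000 → 1/1600 → 1/1250 → 1/1000 → 1/800.

1/800s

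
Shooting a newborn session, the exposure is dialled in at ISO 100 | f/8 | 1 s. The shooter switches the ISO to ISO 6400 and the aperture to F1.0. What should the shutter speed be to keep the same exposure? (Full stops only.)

1/4000s

ISO: 100 → 200 → 400 → 800 → 1600 → 3200 → 6400 — 6 stops raised (brighter).
Aperture: f/8 → f/5.6 → f/4 → f/2.8 → f/2 → f/1.4 → f/1.0 — 6 stops wider (brighter).
Net change so far: 12 stops brighter. Offset with the shutter speed: 1 → 1/2 → 1/4 → 1/8 → 1/15 → 1/30 → 1/60 → 1/125 → 1/250 → 1/500 → 1/1000 → 1/2000 → 1/4000.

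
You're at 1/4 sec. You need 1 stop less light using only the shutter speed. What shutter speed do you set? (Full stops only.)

Shutter speed: 1/4 → 1/8 — 1 stop faster (darker).

1/8s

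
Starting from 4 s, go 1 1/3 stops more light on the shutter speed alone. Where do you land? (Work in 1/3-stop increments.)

Shutter speed: 4 → 5 → 6 → 8 → 10 — 1 1/3 stops longer (brighter).

10 s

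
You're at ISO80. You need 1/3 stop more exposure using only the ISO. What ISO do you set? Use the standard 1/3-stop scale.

ISO: 80 → 100 — 1/3 stop higher (brighter).

ISO 100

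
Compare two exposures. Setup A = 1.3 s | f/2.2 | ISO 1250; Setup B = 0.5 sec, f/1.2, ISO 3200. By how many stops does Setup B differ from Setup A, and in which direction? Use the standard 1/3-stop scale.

Aperture: f/2.2 → f/2 → f/1.8 → f/1.6 → f/1.4 → f/1.2 — 1 2/3 stops opened up (brighter).
Shutter speed: 1.3 → 1 → 0.8 → 0.6 → 0.5 — 1 1/3 stops faster (darker).
ISO: 1250 → 1600 → 2000 → 2500 → 3200 — 1 1/3 stops higher (brighter).
Net: +1 2/3 −1 1/3 +1 1/3 = +1 2/3 stops.

1 2/3 stops brighter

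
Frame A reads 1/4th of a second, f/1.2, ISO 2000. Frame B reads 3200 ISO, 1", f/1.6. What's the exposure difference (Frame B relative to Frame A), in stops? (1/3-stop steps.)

Aperture: f/1.2 → f/1.4 → f/1.6 — 2/3 stop narrower (darker).
Shutter speed: 1/4 → 0.3 → 0.4 → 0.5 → 0.6 → 0.8 → 1 — 2 stops slower (brighter).
ISO: 2000 → 2500 → 3200 — 2/3 stop higher (brighter).
Net: −2/3 +2 +2/3 = +2 stops.

2 stops brighter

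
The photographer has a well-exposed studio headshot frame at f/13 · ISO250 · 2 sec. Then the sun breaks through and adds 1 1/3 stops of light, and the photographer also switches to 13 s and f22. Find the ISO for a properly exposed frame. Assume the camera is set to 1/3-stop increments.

Scene light: 1 1/3 stops brighter.
Shutter speed: 2 → 2.5 → 3.2 → 4 → 5 → 6 → 8 → 10 → 13 — 2 2/3 stops slower (brighter).
Aperture: f/13 → f/14 → f/16 → f/18 → f/20 → f/22 — 1 2/3 stops narrower (darker).
Net so far: 2 1/3 stops brighter. ISO: 250 → 200 → 160 → 125 → 100 → 80 → 64 → 50.

ISO 50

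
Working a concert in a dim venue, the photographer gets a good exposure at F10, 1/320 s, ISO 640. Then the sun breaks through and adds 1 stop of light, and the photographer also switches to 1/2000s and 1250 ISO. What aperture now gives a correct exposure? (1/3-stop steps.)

Scene light: 1 stop brighter.
Shutter speed: 1/320 → 1/400 → 1/500 → 1/640 → 1/800 → 1/1000 → 1/1250 → 1/1600 → 1/2000 — 2 2/3 stops faster (darker).
ISO: 640 → 800 → 1000 → 1250 — 1 stop higher (brighter).
Net so far: 2/3 stop darker. Aperture: f/10 → f/9 → f/8.

f/8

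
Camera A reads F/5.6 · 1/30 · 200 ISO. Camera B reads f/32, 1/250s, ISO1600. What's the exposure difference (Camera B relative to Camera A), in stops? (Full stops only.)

Aperture: f/5.6 → f/8 → f/11 → f/16 → f/22 → f/32 — 5 stops stopped down (darker).
Shutter speed: 1/30 → 1/60 → 1/125 → 1/250 — 3 stops shorter (darker).
ISO: 200 → 400 → 800 → 1600 — 3 stops raised (brighter).
Net: −5 −3 +3 = −5 stops.

5 stops darker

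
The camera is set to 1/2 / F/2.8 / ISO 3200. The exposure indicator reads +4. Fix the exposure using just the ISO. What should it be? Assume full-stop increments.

Overexposed by 4 stops → need 4 stops darker.
ISO: 3200 → 1600 → 800 → 400 → 200.

ISO 200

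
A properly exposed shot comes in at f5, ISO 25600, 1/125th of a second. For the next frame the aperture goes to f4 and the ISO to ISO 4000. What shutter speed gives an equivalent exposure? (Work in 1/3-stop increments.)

Aperture: f/5 → f/4.5 → f/4 — 2/3 stop wider (brighter).
ISO: 25600 → 20000 → 16000 → 12800 → 10000 → 8000 → 6400 → 5000 → 4000 — 2 2/3 stops dropped (darker).
Net change so far: 2 stops darker. Offset with the shutter speed: 1/125 → 1/100 → 1/80 → 1/60 → 1/50 → 1/40 → 1/30.

1/30s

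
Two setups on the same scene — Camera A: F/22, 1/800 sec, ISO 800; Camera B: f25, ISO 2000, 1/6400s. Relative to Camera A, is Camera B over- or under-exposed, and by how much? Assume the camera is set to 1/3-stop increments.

2 stops darker

Aperture: f/22 → f/25 — 1/3 stop smaller aperture (darker).
Shutter speed: 1/800 → 1/1000 → 1/1250 → 1/1600 → 1/2000 → 1/2500 → 1/3200 → 1/4000 → 1/5000 → 1/6400 — 3 stops shorter (darker).
ISO: 800 → 1000 → 1250 → 1600 → 2000 — 1 1/3 stops higher (brighter).
Net: −1/3 −3 +1 1/3 = −2 stops.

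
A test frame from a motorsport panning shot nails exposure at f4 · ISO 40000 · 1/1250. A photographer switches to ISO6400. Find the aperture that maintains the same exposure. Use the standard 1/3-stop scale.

ISO: 40000 → 32000 → 25600 → 20000 → 16000 → 12800 → 10000 → 8000 → 6400 — 2 2/3 stops lower (darker).
Need 2 2/3 stops brighter from the aperture: f/4 → f/3.5 → f/3.2 → f/2.8 → f/2.5 → f/2.2 → f/2 → f/1.8 → f/1.6.

f/1.6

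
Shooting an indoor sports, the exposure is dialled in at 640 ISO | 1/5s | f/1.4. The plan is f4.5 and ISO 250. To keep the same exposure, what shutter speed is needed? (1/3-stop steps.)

Aperture: f/1.4 → f/1.6 → f/1.8 → f/2 → f/2.2 → f/2.5 → f/2.8 → f/3.2 → f/3.5 → f/4 → f/4.5 — 3 1/3 stops narrower (darker).
ISO: 640 → 500 → 400 → 320 → 250 — 1 1/3 stops lower (darker).
Net change so far: 4 2/3 stops darker. Offset with the shutter speed: 1/5 → 1/4 → 0.3 → 0.4 → 0.5 → 0.6 → 0.8 → 1 → 1.3 → 1.6 → 2 → 2.5 → 3.2 → 4 → 5.

5 s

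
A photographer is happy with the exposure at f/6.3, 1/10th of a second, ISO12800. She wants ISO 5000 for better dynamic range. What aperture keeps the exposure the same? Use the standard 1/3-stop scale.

f/4

ISO: 12800 → 10000 → 8000 → 6400 → 5000 — 1 1/3 stops lower (darker).
Need 1 1/3 stops brighter from the aperture: f/6.3 → f/5.6 → f/5 → f/4.5 → f/4.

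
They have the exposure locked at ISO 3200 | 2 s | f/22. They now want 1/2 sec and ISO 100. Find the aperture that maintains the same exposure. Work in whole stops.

Shutter speed: 2 → 1 → 1/2 — 2 stops shorter (darker).
ISO: 3200 → 1600 → 800 → 400 → 200 → 100 — 5 stops lower (darker).
Net change so far: 7 stops darker. Offset with the aperture: f/22 → f/16 → f/11 → f/8 → f/5.6 → f/4 → f/2.8 → f/2.

f/2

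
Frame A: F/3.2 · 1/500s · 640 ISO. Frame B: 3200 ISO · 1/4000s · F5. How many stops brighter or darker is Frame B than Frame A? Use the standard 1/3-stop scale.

Aperture: f/3.2 → f/3.5 → f/4 → f/4.5 → f/5 — 1 1/3 stops narrower (darker).
Shutter speed: 1/500 → 1/640 → 1/800 → 1/1000 → 1/1250 → 1/1600 → 1/2000 → 1/2500 → 1/3200 → 1/4000 — 3 stops faster (darker).
ISO: 640 → 800 → 1000 → 1250 → 1600 → 2000 → 2500 → 3200 — 2 1/3 stops higher (brighter).
Net: −1 1/3 −3 +2 1/3 = −2 stops.

2 stops darker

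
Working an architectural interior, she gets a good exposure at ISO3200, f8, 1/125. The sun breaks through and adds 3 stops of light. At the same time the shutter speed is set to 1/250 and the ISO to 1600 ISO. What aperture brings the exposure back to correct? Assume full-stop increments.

f/11

Scene light: 3 stops brighter.
Shutter speed: 1/125 → 1/250 — 1 stop shorter (darker).
ISO: 3200 → 1600 — 1 stop dropped (darker).
Net so far: 1 stop brighter. Aperture: f/8 → f/11.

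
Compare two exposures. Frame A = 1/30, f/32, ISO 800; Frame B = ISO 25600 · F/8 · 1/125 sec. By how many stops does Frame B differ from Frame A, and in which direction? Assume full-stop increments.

Aperture: f/32 → f/22 → f/16 → f/11 → f/8 — 4 stops opened up (brighter).
Shutter speed: 1/30 → 1/60 → 1/125 — 2 stops faster (darker).
ISO: 800 → 1600 → 3200 → 6400 → 12800 → 25600 — 5 stops higher (brighter).
Net: +4 −2 +5 = +7 stops.

7 stops brighter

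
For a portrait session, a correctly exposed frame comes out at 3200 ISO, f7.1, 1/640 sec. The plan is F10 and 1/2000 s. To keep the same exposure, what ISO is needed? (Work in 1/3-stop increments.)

ISO 20000

Aperture: f/7.1 → f/8 → f/9 → f/10 — 1 stop narrower (darker).
Shutter speed: 1/640 → 1/800 → 1/1000 → 1/1250 → 1/1600 → 1/2000 — 1 2/3 stops faster (darker).
Net change so far: 2 2/3 stops darker. Offset with the ISO: 3200 → 4000 → 5000 → 6400 → 8000 → 10000 → 12800 → 16000 → 20000.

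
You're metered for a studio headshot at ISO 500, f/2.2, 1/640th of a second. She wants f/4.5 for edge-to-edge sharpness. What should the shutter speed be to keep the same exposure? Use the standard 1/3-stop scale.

1/160s

Aperture: f/2.2 → f/2.5 → f/2.8 → f/3.2 → f/3.5 → f/4 → f/4.5 — 2 stops narrower (darker).
Need 2 stops brighter from the shutter speed: 1/640 → 1/500 → 1/400 → 1/320 → 1/250 → 1/200 → 1/160.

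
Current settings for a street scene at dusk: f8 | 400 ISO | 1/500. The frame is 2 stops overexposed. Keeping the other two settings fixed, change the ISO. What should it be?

ISO 100

Overexposed by 2 stops → need 2 stops darker.
ISO: 400 → 200 → 100.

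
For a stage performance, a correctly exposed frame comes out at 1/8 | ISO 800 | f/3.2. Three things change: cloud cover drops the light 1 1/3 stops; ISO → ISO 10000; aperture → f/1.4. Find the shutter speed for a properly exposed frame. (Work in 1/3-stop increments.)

1/200s

Scene light: 1 1/3 stops darker.
ISO: 800 → 1000 → 1250 → 1600 → 2000 → 2500 → 3200 → 4000 → 5000 → 6400 → 8000 → 10000 — 3 2/3 stops raised (brighter).
Aperture: f/3.2 → f/2.8 → f/2.5 → f/2.2 → f/2 → f/1.8 → f/1.6 → f/1.4 — 2 1/3 stops larger aperture (brighter).
Net so far: 4 2/3 stops brighter. Shutter speed: 1/8 → 1/10 → 1/13 → 1/15 → 1/20 → 1/25 → 1/30 → 1/40 → 1/50 → 1/60 → 1/80 → 1/100 → 1/125 → 1/160 → 1/200.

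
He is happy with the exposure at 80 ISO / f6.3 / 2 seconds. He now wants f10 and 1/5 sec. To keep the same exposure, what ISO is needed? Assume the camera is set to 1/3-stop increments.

ISO 2000

Aperture: f/6.3 → f/7.1 → f/8 → f/9 → f/10 — 1 1/3 stops narrower (darker).
Shutter speed: 2 → 1.6 → 1.3 → 1 → 0.8 → 0.6 → 0.5 → 0.4 → 0.3 → 1/4 → 1/5 — 3 1/3 stops shorter (darker).
Net change so far: 4 2/3 stops darker. Offset with the ISO: 80 → 100 → 125 → 160 → 200 → 250 → 320 → 400 → 500 → 640 → 800 → 1000 → 1250 → 1600 → 2000.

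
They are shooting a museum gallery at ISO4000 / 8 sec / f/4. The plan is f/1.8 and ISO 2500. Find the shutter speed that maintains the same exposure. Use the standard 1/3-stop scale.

Aperture: f/4 → f/3.5 → f/3.2 → f/2.8 → f/2.5 → f/2.2 → f/2 → f/1.8 — 2 1/3 stops opened up (brighter).
ISO: 4000 → 3200 → 2500 — 2/3 stop dropped (darker).
Net change so far: 1 2/3 stops brighter. Offset with the shutter speed: 8 → 6 → 5 → 4 → 3.2 → 2.5.

2.5 s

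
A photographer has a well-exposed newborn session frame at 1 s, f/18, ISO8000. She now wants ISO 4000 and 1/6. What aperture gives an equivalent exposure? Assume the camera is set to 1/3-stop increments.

f/5

ISO: 8000 → 6400 → 5000 → 4000 — 1 stop dropped (darker).
Shutter speed: 1 → 0.8 → 0.6 → 0.5 → 0.4 → 0.3 → 1/4 → 1/5 → 1/6 — 2 2/3 stops faster (darker).
Net change so far: 3 2/3 stops darker. Offset with the aperture: f/18 → f/16 → f/14 → f/13 → f/11 → f/10 → f/9 → f/8 → f/7.1 → f/6.3 → f/5.6 → f/5.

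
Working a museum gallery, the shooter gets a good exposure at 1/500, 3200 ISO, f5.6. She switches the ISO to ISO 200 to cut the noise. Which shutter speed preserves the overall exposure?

ISO: 3200 → 1600 → 800 → 400 → 200 — 4 stops lower (darker).
Need 4 stops brighter from the shutter speed: 1/500 → 1/250 → 1/125 → 1/60 → 1/30.

1/30s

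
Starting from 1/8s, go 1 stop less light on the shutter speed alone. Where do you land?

Shutter speed: 1/8 → 1/15 — 1 stop faster (darker).

1/15s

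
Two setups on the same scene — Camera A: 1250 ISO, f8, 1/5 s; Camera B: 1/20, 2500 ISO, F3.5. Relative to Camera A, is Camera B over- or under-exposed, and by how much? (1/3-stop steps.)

Aperture: f/8 → f/7.1 → f/6.3 → f/5.6 → f/5 → f/4.5 → f/4 → f/3.5 — 2 1/3 stops wider (brighter).
Shutter speed: 1/5 → 1/6 → 1/8 → 1/10 → 1/13 → 1/15 → 1/20 — 2 stops shorter (darker).
ISO: 1250 → 1600 → 2000 → 2500 — 1 stop raised (brighter).
Net: +2 1/3 −2 +1 = +1 1/3 stops.

1 1/3 stops brighter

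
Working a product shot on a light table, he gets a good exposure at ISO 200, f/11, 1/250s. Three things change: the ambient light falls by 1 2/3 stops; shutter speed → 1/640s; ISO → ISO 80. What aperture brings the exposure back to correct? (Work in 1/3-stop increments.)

Scene light: 1 2/3 stops darker.
Shutter speed: 1/250 → 1/320 → 1/400 → 1/500 → 1/640 — 1 1/3 stops shorter (darker).
ISO: 200 → 160 → 125 → 100 → 80 — 1 1/3 stops lower (darker).
Net so far: 4 1/3 stops darker. Aperture: f/11 → f/10 → f/9 → f/8 → f/7.1 → f/6.3 → f/5.6 → f/5 → f/4.5 → f/4 → f/3.5 → f/3.2 → f/2.8 → f/2.5.

f/2.5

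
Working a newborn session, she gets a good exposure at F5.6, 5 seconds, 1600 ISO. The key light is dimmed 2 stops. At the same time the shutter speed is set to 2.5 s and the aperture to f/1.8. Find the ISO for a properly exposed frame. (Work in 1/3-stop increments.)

ISO 1250

Scene light: 2 stops darker.
Shutter speed: 5 → 4 → 3.2 → 2.5 — 1 stop faster (darker).
Aperture: f/5.6 → f/5 → f/4.5 → f/4 → f/3.5 → f/3.2 → f/2.8 → f/2.5 → f/2.2 → f/2 → f/1.8 — 3 1/3 stops opened up (brighter).
Net so far: 1/3 stop brighter. ISO: 1600 → 1250.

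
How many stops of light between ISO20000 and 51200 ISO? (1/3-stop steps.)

1 1/3 stops

20000 → 25600 → 32000 → 40000 → 51200 — count the steps: 4 third-stops = 1 1/3 stops.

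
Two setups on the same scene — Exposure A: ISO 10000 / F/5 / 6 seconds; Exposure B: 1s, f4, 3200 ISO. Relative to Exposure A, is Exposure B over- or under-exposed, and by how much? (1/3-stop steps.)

Aperture: f/5 → f/4.5 → f/4 — 2/3 stop opened up (brighter).
Shutter speed: 6 → 5 → 4 → 3.2 → 2.5 → 2 → 1.6 → 1.3 → 1 — 2 2/3 stops faster (darker).
ISO: 10000 → 8000 → 6400 → 5000 → 4000 → 3200 — 1 2/3 stops lower (darker).
Net: +2/3 −2 2/3 −1 2/3 = −3 2/3 stops.

3 2/3 stops darker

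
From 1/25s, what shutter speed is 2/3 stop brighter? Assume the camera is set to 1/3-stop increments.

1/15s

Shutter speed: 1/25 → 1/20 → 1/15 — 2/3 stop longer (brighter).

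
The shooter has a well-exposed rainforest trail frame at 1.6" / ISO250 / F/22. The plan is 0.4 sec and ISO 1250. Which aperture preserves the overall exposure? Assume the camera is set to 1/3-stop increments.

Shutter speed: 1.6 → 1.3 → 1 → 0.8 → 0.6 → 0.5 → 0.4 — 2 stops shorter (darker).
ISO: 250 → 320 → 400 → 500 → 640 → 800 → 1000 → 1250 — 2 1/3 stops higher (brighter).
Net change so far: 1/3 stop brighter. Offset with the aperture: f/22 → f/25.

f/25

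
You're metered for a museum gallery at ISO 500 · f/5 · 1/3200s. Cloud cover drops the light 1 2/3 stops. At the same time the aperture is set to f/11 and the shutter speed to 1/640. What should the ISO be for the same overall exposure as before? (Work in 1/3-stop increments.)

Scene light: 1 2/3 stops darker.
Aperture: f/5 → f/5.6 → f/6.3 → f/7.1 → f/8 → f/9 → f/10 → f/11 — 2 1/3 stops narrower (darker).
Shutter speed: 1/3200 → 1/2500 → 1/2000 → 1/1600 → 1/1250 → 1/1000 → 1/800 → 1/640 — 2 1/3 stops slower (brighter).
Net so far: 1 2/3 stops darker. ISO: 500 → 640 → 800 → 1000 → 1250 → 1600.

ISO 1600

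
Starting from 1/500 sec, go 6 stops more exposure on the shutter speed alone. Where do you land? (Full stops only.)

Shutter speed: 1/500 → 1/250 → 1/125 → 1/60 → 1/30 → 1/15 → 1/8 — 6 stops longer (brighter).

1/8s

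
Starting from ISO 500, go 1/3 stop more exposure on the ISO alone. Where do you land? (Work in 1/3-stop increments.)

ISO 640

ISO: 500 → 640 — 1/3 stop higher (brighter).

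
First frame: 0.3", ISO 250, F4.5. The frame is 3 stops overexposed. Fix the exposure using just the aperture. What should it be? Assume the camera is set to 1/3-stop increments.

f/13

Overexposed by 3 stops → need 3 stops darker.
Aperture: f/4.5 → f/5 → f/5.6 → f/6.3 → f/7.1 → f/8 → f/9 → f/10 → f/11 → f/13.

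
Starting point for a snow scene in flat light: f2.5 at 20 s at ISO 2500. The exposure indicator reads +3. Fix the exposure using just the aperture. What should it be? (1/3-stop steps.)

f/7.1

Overexposed by 3 stops → need 3 stops darker.
Aperture: f/2.5 → f/2.8 → f/3.2 → f/3.5 → f/4 → f/4.5 → f/5 → f/5.6 → f/6.3 → f/7.1.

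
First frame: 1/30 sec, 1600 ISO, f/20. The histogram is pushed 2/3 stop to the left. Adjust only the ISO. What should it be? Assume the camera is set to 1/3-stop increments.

Underexposed by 2/3 stop → need 2/3 stop brighter.
ISO: 1600 → 2000 → 2500.

ISO 2500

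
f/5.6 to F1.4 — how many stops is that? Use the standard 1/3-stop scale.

f/5.6 → f/5 → f/4.5 → f/4 → f/3.5 → f/3.2 → f/2.8 → f/2.5 → f/2.2 → f/2 → f/1.8 → f/1.6 → f/1.4 — count the steps: 12 third-stops = 4 stops.

4 stops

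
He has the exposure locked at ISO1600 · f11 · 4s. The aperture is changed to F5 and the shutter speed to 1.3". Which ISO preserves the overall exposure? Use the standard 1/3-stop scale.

Aperture: f/11 → f/10 → f/9 → f/8 → f/7.1 → f/6.3 → f/5.6 → f/5 — 2 1/3 stops wider (brighter).
Shutter speed: 4 → 3.2 → 2.5 → 2 → 1.6 → 1.3 — 1 2/3 stops faster (darker).
Net change so far: 2/3 stop brighter. Offset with the ISO: 1600 → 1250 → 1000.

ISO 1000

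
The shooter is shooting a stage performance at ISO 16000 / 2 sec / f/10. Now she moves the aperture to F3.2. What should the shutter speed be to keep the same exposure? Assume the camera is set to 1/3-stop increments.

Aperture: f/10 → f/9 → f/8 → f/7.1 → f/6.3 → f/5.6 → f/5 → f/4.5 → f/4 → f/3.5 → f/3.2 — 3 1/3 stops opened up (brighter).
Need 3 1/3 stops darker from the shutter speed: 2 → 1.6 → 1.3 → 1 → 0.8 → 0.6 → 0.5 → 0.4 → 0.3 → 1/4 → 1/5.

1/5s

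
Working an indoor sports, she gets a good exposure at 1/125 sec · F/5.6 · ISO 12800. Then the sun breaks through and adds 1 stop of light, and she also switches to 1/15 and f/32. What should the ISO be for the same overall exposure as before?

Scene light: 1 stop brighter.
Shutter speed: 1/125 → 1/60 → 1/30 → 1/15 — 3 stops longer (brighter).
Aperture: f/5.6 → f/8 → f/11 → f/16 → f/22 → f/32 — 5 stops narrower (darker).
Net so far: 1 stop darker. ISO: 12800 → 25600.

ISO 25600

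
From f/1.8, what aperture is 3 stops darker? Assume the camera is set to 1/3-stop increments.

Aperture: f/1.8 → f/2 → f/2.2 → f/2.5 → f/2.8 → f/3.2 → f/3.5 → f/4 → f/4.5 → f/5 — 3 stops stopped down (darker).

f/5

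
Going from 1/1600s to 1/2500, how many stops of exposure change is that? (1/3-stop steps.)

1/1600 → 1/2000 → 1/2500 — count the steps: 2 third-stops = 2/3 stop.

2/3 stop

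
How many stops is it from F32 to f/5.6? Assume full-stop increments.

f/32 → f/22 → f/16 → f/11 → f/8 → f/5.6 — count the steps: 5 stops.

5 stops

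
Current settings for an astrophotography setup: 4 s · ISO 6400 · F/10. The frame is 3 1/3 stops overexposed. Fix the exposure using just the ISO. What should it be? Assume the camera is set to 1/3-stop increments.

Overexposed by 3 1/3 stops → need 3 1/3 stops darker.
ISO: 6400 → 5000 → 4000 → 3200 → 2500 → 2000 → 1600 → 1250 → 1000 → 800 → 640.

ISO 640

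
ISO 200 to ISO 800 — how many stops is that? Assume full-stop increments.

2 stops

200 → 400 → 800 — count the steps: 2 stops.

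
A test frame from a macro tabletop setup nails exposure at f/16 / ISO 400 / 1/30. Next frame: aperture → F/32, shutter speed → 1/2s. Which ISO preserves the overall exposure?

Aperture: f/16 → f/22 → f/32 — 2 stops stopped down (darker).
Shutter speed: 1/30 → 1/15 → 1/8 → 1/4 → 1/2 — 4 stops longer (brighter).
Net change so far: 2 stops brighter. Offset with the ISO: 400 → 200 → 100.

ISO 100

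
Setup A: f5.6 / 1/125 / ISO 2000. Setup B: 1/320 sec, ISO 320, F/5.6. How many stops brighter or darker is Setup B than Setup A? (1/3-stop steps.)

4 stops darker

Aperture: unchanged.
Shutter speed: 1/125 → 1/160 → 1/200 → 1/250 → 1/320 — 1 1/3 stops faster (darker).
ISO: 2000 → 1600 → 1250 → 1000 → 800 → 640 → 500 → 400 → 320 — 2 2/3 stops dropped (darker).
Net: −1 1/3 −2 2/3 = −4 stops.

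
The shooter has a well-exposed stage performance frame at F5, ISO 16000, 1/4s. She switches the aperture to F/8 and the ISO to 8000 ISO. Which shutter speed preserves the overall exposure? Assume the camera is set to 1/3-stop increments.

1.3 s

Aperture: f/5 → f/5.6 → f/6.3 → f/7.1 → f/8 — 1 1/3 stops narrower (darker).
ISO: 16000 → 12800 → 10000 → 8000 — 1 stop dropped (darker).
Net change so far: 2 1/3 stops darker. Offset with the shutter speed: 1/4 → 0.3 → 0.4 → 0.5 → 0.6 → 0.8 → 1 → 1.3.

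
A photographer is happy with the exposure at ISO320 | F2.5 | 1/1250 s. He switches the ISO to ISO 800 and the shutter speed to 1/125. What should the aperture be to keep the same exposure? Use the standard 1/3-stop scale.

f/13

ISO: 320 → 400 → 500 → 640 → 800 — 1 1/3 stops raised (brighter).
Shutter speed: 1/1250 → 1/1000 → 1/800 → 1/640 → 1/500 → 1/400 → 1/320 → 1/250 → 1/200 → 1/160 → 1/125 — 3 1/3 stops slower (brighter).
Net change so far: 4 2/3 stops brighter. Offset with the aperture: f/2.5 → f/2.8 → f/3.2 → f/3.5 → f/4 → f/4.5 → f/5 → f/5.6 → f/6.3 → f/7.1 → f/8 → f/9 → f/10 → f/11 → f/13.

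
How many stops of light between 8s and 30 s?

8 → 15 → 30 — count the steps: 2 stops.

2 stops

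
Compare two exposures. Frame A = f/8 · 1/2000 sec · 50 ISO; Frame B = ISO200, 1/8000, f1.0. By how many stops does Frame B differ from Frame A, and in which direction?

Aperture: f/8 → f/5.6 → f/4 → f/2.8 → f/2 → f/1.4 → f/1.0 — 6 stops opened up (brighter).
Shutter speed: 1/2000 → 1/4000 → 1/8000 — 2 stops faster (darker).
ISO: 50 → 100 → 200 — 2 stops raised (brighter).
Net: +6 −2 +2 = +6 stops.

6 stops brighter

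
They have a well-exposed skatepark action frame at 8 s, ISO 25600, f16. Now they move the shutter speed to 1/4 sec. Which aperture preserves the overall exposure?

f/2.8

Shutter speed: 8 → 4 → 2 → 1 → 1/2 → 1/4 — 5 stops faster (darker).
Need 5 stops brighter from the aperture: f/16 → f/11 → f/8 → f/5.6 → f/4 → f/2.8.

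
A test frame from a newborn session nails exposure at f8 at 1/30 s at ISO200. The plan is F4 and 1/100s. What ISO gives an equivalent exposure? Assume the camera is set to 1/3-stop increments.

ISO 160

Aperture: f/8 → f/7.1 → f/6.3 → f/5.6 → f/5 → f/4.5 → f/4 — 2 stops larger aperture (brighter).
Shutter speed: 1/30 → 1/40 → 1/50 → 1/60 → 1/80 → 1/100 — 1 2/3 stops faster (darker).
Net change so far: 1/3 stop brighter. Offset with the ISO: 200 → 160.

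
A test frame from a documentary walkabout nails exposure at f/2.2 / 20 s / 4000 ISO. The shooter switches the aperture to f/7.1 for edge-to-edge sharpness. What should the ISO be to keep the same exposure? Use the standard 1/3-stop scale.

ISO 40000

Aperture: f/2.2 → f/2.5 → f/2.8 → f/3.2 → f/3.5 → f/4 → f/4.5 → f/5 → f/5.6 → f/6.3 → f/7.1 — 3 1/3 stops smaller aperture (darker).
Need 3 1/3 stops brighter from the ISO: 4000 → 5000 → 6400 → 8000 → 10000 → 12800 → 16000 → 20000 → 25600 → 32000 → 40000.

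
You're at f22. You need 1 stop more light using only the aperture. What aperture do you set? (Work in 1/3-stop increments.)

Aperture: f/22 → f/20 → f/18 → f/16 — 1 stop wider (brighter).

f/16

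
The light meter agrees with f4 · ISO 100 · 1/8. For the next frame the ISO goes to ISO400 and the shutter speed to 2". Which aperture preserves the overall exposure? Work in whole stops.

ISO: 100 → 200 → 400 — 2 stops higher (brighter).
Shutter speed: 1/8 → 1/4 → 1/2 → 1 → 2 — 4 stops slower (brighter).
Net change so far: 6 stops brighter. Offset with the aperture: f/4 → f/5.6 → f/8 → f/11 → f/16 → f/22 → f/32.

f/32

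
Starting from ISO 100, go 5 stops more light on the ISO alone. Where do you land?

ISO 3200

ISO: 100 → 200 → 400 → 800 → 1600 → 3200 — 5 stops raised (brighter).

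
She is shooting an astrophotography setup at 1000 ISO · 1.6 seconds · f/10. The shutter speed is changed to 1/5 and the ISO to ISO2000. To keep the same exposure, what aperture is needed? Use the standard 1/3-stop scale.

f/5

Shutter speed: 1.6 → 1.3 → 1 → 0.8 → 0.6 → 0.5 → 0.4 → 0.3 → 1/4 → 1/5 — 3 stops shorter (darker).
ISO: 1000 → 1250 → 1600 → 2000 — 1 stop raised (brighter).
Net change so far: 2 stops darker. Offset with the aperture: f/10 → f/9 → f/8 → f/7.1 → f/6.3 → f/5.6 → f/5.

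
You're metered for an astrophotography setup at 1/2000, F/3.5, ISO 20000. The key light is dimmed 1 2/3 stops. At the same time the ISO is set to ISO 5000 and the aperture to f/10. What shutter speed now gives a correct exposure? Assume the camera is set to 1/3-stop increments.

1/20s

Scene light: 1 2/3 stops darker.
ISO: 20000 → 16000 → 12800 → 10000 → 8000 → 6400 → 5000 — 2 stops dropped (darker).
Aperture: f/3.5 → f/4 → f/4.5 → f/5 → f/5.6 → f/6.3 → f/7.1 → f/8 → f/9 → f/10 — 3 stops narrower (darker).
Net so far: 6 2/3 stops darker. Shutter speed: 1/2000 → 1/1600 → 1/1250 → 1/1000 → 1/800 → 1/640 → 1/500 → 1/400 → 1/320 → 1/250 → 1/200 → 1/160 → 1/125 → 1/100 → 1/80 → 1/60 → 1/50 → 1/40 → 1/30 → 1/25 → 1/20.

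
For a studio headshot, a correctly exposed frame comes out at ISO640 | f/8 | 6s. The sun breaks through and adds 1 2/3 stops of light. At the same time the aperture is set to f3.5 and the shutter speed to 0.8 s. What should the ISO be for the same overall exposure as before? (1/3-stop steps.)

ISO 320

Scene light: 1 2/3 stops brighter.
Aperture: f/8 → f/7.1 → f/6.3 → f/5.6 → f/5 → f/4.5 → f/4 → f/3.5 — 2 1/3 stops opened up (brighter).
Shutter speed: 6 → 5 → 4 → 3.2 → 2.5 → 2 → 1.6 → 1.3 → 1 → 0.8 — 3 stops faster (darker).
Net so far: 1 stop brighter. ISO: 640 → 500 → 400 → 320.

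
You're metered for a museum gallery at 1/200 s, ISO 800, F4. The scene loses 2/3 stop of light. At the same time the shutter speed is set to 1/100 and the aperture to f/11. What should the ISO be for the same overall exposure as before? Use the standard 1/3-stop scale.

Scene light: 2/3 stop darker.
Shutter speed: 1/200 → 1/160 → 1/125 → 1/100 — 1 stop longer (brighter).
Aperture: f/4 → f/4.5 → f/5 → f/5.6 → f/6.3 → f/7.1 → f/8 → f/9 → f/10 → f/11 — 3 stops stopped down (darker).
Net so far: 2 2/3 stops darker. ISO: 800 → 1000 → 1250 → 1600 → 2000 → 2500 → 3200 → 4000 → 5000.

ISO 5000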